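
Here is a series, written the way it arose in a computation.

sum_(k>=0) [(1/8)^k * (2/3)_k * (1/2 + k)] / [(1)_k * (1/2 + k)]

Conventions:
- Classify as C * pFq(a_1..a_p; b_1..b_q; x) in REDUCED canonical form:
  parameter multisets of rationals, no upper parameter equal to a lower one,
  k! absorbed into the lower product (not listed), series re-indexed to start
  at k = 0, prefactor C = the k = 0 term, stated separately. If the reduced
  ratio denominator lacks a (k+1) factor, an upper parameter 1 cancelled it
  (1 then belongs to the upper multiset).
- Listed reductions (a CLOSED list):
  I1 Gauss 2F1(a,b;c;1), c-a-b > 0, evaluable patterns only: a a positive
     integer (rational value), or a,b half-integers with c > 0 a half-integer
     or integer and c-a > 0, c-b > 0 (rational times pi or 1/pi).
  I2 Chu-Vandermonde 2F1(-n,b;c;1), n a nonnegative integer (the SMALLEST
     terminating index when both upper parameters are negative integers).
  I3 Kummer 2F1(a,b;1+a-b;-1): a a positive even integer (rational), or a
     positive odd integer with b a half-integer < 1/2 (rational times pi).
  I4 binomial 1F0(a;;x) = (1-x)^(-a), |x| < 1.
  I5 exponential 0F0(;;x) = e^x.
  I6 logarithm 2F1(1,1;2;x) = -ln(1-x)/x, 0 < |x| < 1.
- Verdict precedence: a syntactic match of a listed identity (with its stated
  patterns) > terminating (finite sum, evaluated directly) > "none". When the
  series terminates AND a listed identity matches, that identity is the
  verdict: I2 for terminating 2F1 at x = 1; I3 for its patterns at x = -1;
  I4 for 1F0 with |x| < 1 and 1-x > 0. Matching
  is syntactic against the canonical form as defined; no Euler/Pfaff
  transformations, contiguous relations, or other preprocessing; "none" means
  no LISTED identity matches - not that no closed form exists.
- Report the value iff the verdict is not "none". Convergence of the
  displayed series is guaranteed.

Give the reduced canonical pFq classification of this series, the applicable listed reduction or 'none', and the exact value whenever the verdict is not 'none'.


Canonical form: C = 1 times 1F0 with upper {2/3}, lower {-}, x = 1/8. Verdict (x = 1/8): binomial (I4) applies (the 1F0 binomial series: exponent -2/3, x = 1/8). Its exact value is (7/8)^(-2/3).

First insight: t_0 = 1 here, and (1)_k (prefactor 1) is k! itself.
Term ratio: r(k) = (1/8) * (k+2/3) / [(k+1)] - poly over poly, x = (1/8) from leading terms; C = 1 at k = 0.


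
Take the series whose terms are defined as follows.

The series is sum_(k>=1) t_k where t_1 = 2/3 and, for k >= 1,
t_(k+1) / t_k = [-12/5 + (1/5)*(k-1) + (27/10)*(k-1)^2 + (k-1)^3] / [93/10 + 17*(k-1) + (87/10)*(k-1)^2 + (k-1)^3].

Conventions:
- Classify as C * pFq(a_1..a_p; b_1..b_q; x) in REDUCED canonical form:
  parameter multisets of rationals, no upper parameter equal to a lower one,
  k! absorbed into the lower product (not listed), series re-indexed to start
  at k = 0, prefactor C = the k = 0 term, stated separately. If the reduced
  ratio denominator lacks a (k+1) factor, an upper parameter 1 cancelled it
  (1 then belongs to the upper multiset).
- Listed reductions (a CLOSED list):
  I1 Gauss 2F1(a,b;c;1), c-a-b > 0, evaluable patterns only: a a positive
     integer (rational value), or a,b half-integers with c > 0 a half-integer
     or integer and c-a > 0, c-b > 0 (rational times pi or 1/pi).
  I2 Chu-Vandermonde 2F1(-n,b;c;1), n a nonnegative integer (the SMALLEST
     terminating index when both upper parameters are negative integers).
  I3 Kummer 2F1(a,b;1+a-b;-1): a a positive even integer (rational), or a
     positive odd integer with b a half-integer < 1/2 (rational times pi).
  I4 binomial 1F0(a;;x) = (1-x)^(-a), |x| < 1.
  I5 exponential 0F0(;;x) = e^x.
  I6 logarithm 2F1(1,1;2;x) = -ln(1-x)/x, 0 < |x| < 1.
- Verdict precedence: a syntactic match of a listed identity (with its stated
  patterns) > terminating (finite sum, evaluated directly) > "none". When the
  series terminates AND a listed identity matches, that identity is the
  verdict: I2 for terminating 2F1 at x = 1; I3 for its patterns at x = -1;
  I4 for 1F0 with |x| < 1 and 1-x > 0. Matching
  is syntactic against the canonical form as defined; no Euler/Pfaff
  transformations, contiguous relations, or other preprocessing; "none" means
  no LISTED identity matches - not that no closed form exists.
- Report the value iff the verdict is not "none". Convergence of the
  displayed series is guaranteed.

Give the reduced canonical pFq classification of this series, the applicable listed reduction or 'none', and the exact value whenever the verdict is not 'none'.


The tell: t_0 = 2/3 here, and roots of the ratio polynomials (prefactor 2/3) are the negated parameters.
Ratio: r(k) = 1 * (k-4/5) (k+2) / [(k+31/5) (k+1)] - rational in k, leading ratio 1; with t_0 = 2/3, classification follows.

Reduced: x = 1, 2F1, upper = {-4/5, 2}, lower = {31/5}, C = 2/3. Verdict: the Gauss summation I1 fires (x = 1: the Gamma ratio telescopes since c-a-b = 5 > 0 and a = 2 in Z>0). Sum: 182/375.


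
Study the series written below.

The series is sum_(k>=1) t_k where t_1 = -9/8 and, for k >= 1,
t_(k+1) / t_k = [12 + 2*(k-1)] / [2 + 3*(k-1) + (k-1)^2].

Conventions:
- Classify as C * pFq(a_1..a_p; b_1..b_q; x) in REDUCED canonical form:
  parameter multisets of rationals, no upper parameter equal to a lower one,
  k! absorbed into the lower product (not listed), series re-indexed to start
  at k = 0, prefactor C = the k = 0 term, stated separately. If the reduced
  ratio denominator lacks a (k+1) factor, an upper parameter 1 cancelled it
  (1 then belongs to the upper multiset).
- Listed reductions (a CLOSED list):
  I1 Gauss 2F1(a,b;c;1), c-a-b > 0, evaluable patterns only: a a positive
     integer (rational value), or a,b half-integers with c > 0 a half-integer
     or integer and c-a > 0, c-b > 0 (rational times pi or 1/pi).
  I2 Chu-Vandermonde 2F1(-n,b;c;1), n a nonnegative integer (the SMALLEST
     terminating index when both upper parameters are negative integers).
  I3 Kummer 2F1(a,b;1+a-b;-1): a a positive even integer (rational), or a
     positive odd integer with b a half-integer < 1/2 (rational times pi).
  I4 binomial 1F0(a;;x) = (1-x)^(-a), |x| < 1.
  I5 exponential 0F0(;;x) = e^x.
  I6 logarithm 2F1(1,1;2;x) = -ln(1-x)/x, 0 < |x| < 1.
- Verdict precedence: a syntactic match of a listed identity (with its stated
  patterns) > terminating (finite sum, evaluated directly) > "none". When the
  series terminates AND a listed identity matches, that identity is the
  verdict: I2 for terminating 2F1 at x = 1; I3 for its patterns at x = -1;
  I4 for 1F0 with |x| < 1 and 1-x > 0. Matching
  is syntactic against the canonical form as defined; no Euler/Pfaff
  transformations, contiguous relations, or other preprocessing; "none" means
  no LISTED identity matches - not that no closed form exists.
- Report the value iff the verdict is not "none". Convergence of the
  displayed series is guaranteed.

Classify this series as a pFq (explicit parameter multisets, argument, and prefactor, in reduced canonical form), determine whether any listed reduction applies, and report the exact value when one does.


The series (x = 2) is 1F1: upper {6}, lower {2}, prefactor -9/8. Verdict: none - this 1F1 at x = 2 matches no listed pattern, and upper {6} holds no stopper.

First insight: x = 2 and roots of the ratio polynomials (C = -9/8, x = 2) are the negated parameters.
Step ratio: r(k) = 2 * (k+6) / [(k+2) (k+1)] - rational; roots negated = parameters, x = 2, C = -9/8.


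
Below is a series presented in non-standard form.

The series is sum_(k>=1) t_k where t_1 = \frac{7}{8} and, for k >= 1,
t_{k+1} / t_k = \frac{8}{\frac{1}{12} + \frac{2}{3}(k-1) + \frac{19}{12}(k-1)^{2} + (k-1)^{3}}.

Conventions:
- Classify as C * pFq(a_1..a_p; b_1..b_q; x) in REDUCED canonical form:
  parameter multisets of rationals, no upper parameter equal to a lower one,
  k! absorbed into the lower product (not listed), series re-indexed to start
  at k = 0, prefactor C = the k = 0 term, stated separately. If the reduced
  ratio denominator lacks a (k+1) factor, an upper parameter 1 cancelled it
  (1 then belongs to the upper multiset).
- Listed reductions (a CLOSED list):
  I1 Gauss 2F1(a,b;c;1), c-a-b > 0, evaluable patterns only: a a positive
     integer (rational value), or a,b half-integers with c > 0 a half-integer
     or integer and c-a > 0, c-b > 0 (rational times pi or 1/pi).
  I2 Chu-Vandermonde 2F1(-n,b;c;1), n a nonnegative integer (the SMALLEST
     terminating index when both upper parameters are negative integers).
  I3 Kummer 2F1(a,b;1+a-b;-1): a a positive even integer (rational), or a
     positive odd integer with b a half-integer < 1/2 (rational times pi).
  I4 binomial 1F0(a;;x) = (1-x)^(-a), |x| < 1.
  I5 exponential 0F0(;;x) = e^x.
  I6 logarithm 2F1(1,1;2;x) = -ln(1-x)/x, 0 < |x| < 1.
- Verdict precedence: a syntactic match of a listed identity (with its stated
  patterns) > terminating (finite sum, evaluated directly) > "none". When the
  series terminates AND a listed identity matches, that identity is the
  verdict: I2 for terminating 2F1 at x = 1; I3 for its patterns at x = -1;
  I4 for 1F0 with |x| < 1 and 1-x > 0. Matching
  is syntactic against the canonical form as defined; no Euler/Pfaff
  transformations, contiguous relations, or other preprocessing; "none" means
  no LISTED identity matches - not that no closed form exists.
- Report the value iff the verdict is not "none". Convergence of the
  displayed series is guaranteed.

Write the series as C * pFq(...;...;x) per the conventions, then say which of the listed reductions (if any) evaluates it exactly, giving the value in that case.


At argument 8: a 0F2 with upper {-}, lower {\frac{1}{4}, \frac{1}{3}}, scaled by C = \frac{7}{8}. Verdict: none. Every listed pattern misses the 0F2 form at 8, upper {-}.

Structural cue: x = 8 and roots of the ratio polynomials (C = 7/8) are the negated parameters.
Consecutive-term ratio: r(k) = 8 * 1 / [(k+\frac{1}{4}) (k+\frac{1}{3}) (k+1)] - rational in k, leading ratio 8; with t_0 = \frac{7}{8}, classification follows.


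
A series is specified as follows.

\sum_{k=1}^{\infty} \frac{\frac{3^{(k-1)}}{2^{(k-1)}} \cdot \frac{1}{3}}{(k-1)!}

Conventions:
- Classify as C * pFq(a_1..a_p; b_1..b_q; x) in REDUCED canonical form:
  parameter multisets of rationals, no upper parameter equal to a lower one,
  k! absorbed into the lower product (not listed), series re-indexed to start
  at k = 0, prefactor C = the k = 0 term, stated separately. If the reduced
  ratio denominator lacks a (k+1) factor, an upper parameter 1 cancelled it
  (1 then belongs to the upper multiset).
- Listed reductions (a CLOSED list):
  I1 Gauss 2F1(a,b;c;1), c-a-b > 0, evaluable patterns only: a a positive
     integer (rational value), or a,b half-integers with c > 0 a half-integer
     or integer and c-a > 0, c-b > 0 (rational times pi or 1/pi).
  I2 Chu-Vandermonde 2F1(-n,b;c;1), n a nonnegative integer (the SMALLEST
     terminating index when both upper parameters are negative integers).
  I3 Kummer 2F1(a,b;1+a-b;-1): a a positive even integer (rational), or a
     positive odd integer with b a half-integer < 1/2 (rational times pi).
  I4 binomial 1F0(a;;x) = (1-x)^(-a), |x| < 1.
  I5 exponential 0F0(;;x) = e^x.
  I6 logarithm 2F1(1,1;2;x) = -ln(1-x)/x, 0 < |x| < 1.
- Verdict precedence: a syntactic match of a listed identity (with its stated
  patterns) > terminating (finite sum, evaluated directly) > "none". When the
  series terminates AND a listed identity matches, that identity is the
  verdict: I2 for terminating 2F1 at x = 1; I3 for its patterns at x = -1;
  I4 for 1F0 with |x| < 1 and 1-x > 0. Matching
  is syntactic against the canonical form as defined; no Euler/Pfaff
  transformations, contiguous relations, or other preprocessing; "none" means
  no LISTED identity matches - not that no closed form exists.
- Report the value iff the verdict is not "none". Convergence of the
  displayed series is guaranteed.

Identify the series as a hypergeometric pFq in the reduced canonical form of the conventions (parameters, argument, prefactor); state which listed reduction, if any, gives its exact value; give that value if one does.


First insight: from the first term \frac{1}{3}: the two geometric factors (C = 1/3) combine into one argument.
Adjacent-term ratio: r(k) = \frac{3}{2} * 1 / [(k+1)] ; factor over Q: parameters, x = \frac{3}{2}, and C = \frac{1}{3}.

This is \frac{1}{3} * 0F0(-; -; \frac{3}{2}) in reduced canonical form. Verdict: the I5 exponential reduction applies (the 0F0 exponential series at x = \frac{3}{2}). Hence: \frac{1}{3} \cdot e^{\frac{3}{2}}.


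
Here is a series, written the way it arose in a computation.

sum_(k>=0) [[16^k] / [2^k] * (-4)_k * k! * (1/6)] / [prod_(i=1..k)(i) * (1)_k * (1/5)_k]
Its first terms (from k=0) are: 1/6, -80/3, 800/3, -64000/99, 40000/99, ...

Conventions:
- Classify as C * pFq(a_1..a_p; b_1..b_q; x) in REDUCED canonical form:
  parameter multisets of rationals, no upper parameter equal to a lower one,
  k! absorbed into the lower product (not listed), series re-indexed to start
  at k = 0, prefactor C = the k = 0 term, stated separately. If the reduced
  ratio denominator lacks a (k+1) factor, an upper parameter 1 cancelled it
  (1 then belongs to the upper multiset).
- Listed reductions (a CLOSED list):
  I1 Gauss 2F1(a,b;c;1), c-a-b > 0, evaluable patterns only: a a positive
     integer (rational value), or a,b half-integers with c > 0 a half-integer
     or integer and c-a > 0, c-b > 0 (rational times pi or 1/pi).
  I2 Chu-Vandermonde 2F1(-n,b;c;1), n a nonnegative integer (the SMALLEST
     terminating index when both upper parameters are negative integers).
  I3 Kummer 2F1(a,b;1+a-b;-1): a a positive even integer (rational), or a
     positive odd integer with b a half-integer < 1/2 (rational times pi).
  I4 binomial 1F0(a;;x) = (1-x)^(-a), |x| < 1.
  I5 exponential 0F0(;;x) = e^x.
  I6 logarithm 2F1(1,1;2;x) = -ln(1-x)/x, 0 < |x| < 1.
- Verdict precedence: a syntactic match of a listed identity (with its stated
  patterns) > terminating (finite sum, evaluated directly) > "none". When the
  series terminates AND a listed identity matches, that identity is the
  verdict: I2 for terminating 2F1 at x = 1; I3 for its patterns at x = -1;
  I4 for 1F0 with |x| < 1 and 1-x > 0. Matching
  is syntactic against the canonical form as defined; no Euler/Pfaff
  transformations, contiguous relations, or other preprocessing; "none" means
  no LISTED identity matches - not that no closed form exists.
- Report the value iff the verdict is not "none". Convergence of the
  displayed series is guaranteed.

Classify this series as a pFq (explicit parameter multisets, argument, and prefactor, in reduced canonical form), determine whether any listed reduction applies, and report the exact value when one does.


Classification (C = 1/6): 1F1 with upper {-4}, lower {1/5}, argument x = 8. Verdict: terminating (-4 upstairs). 5 nonzero terms in all; added directly. Value: -149/66.

First insight: x = 8 and the parameter 1 appears in both the upper and lower lists and cancels.
Adjacent-term ratio: r(k) = 8 * (k-4) / [(k+1/5) (k+1)] ; factor over Q: parameters, x = 8, and C = 1/6.


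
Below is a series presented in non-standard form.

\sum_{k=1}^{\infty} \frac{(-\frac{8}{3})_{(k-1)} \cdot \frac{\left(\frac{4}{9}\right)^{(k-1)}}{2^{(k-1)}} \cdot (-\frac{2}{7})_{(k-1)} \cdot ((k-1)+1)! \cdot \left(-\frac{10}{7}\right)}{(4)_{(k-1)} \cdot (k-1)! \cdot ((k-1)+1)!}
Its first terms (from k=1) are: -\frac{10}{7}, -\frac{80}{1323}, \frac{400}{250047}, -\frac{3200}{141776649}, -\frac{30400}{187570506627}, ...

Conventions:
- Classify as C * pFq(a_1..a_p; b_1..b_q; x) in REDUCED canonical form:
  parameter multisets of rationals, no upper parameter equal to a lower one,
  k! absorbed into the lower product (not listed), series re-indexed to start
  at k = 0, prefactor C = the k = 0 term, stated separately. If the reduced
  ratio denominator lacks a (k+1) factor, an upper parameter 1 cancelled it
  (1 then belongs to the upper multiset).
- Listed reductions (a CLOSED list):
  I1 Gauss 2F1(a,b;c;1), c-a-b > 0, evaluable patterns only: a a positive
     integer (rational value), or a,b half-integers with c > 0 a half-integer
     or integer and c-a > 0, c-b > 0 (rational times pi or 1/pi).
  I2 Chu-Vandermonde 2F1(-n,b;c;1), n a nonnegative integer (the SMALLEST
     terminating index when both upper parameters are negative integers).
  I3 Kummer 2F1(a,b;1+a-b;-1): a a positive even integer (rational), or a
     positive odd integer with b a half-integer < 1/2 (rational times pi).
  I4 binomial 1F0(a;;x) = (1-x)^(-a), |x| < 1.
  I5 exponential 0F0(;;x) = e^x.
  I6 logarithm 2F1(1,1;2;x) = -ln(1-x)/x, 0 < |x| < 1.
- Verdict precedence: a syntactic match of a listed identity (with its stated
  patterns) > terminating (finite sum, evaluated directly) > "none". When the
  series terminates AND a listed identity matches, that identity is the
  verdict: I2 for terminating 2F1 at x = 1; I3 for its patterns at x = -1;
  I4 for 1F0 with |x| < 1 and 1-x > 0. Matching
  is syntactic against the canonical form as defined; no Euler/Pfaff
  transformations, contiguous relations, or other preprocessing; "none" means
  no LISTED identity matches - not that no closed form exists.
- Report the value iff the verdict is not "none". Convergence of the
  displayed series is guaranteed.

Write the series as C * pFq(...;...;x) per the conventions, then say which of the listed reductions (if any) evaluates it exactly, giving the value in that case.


This is -\frac{10}{7} * 2F1(-\frac{8}{3}, -\frac{2}{7}; 4; \frac{2}{9}) in reduced canonical form. Verdict: none - this 2F1 at x = \frac{2}{9} matches no listed pattern, and upper {-\frac{8}{3}, -\frac{2}{7}} holds no stopper.

Key step: t_0 = -\frac{10}{7} here, and the parameter 2 appears in both the upper and lower lists and cancels.
Step ratio: r(k) = \frac{2}{9} * (k-\frac{8}{3}) (k-\frac{2}{7}) / [(k+4) (k+1)] - poly over poly, x = \frac{2}{9} from leading terms; C = -\frac{10}{7} at k = 0.


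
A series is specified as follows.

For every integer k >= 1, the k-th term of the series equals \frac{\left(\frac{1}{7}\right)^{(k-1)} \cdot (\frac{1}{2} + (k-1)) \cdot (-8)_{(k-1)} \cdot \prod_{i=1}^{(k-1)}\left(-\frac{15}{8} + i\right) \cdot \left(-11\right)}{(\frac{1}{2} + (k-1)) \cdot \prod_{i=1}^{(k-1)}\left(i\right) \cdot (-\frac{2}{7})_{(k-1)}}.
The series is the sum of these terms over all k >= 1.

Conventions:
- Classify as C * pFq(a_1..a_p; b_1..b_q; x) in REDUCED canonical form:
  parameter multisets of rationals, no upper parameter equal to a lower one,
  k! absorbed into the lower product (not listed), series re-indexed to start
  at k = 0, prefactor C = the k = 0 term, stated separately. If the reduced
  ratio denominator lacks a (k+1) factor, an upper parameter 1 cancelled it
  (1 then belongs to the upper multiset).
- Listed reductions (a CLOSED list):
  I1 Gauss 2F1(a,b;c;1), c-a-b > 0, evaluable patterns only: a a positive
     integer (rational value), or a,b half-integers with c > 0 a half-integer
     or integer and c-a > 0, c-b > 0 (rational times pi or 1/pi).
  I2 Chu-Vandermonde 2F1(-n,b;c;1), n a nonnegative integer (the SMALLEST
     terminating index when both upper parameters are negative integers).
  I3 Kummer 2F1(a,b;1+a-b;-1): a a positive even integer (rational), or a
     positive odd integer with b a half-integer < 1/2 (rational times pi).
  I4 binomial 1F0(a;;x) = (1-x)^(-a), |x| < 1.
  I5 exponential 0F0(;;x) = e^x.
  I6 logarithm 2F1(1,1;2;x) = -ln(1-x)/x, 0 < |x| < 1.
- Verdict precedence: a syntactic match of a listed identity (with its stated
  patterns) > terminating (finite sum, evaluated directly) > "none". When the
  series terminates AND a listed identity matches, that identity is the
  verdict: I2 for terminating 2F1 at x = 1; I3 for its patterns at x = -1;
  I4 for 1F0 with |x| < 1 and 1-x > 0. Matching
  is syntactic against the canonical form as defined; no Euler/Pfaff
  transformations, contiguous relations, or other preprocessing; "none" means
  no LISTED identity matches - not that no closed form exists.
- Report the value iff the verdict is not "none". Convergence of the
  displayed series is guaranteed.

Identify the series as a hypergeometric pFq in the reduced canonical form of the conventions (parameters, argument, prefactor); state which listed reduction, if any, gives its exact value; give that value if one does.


The tell: x = \frac{1}{7} and the running product (prefactor -11) telescopes to a rising factorial.
Consecutive-term ratio: r(k) = \frac{1}{7} * (k-8) (k-\frac{7}{8}) / [(k-\frac{2}{7}) (k+1)] - poly over poly, x = \frac{1}{7} from leading terms; C = -11 at k = 0.

Prefactor -11, argument \frac{1}{7}: 2F1 with upper {-8, -\frac{7}{8}} over lower {-\frac{2}{7}}. Verdict: terminating - the sum ends at index 8 because -8 is a negative integer; exact evaluation follows. Exact value: \frac{3076698705213573}{124650688348160}.


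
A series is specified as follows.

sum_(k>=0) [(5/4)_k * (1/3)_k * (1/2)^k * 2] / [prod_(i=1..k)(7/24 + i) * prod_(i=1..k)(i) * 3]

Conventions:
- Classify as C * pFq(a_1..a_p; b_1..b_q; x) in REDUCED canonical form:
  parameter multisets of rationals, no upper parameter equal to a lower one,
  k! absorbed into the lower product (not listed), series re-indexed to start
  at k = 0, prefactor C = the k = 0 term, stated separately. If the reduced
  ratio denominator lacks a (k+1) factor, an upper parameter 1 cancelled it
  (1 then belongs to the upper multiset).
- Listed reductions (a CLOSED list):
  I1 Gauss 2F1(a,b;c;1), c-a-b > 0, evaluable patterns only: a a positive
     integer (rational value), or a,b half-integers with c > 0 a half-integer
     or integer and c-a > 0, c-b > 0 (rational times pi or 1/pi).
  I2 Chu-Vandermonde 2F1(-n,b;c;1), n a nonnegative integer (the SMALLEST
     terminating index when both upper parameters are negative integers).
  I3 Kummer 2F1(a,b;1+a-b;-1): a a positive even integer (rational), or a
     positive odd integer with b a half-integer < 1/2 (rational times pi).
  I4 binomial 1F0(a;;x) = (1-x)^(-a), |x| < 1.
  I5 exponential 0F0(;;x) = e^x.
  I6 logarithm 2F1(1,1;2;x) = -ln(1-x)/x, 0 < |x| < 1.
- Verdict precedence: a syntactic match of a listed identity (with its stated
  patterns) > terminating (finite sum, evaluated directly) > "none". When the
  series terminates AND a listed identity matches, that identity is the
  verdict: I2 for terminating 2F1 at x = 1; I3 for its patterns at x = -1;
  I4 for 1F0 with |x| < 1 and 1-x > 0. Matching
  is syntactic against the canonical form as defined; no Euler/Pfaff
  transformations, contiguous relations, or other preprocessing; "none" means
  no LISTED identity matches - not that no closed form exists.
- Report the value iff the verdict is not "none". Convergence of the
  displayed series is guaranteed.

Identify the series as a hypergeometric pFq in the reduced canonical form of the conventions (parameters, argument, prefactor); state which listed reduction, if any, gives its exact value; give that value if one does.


The tell: from the first term 2/3: the lower running product (prefactor 2/3) is a rising factorial.
Step ratio: r(k) = (1/2) * (k+1/3) (k+5/4) / [(k+31/24) (k+1)] ; factor over Q: parameters, x = (1/2), and C = 2/3.

x = 1/2 here; the reduced form reads 2F1, upper {1/3, 5/4}, lower {31/24}, C = 2/3. Verdict: none. A 2F1 with upper {1/3, 5/4} fits none of I1-I6 at x = 1/2; the sum runs forever.


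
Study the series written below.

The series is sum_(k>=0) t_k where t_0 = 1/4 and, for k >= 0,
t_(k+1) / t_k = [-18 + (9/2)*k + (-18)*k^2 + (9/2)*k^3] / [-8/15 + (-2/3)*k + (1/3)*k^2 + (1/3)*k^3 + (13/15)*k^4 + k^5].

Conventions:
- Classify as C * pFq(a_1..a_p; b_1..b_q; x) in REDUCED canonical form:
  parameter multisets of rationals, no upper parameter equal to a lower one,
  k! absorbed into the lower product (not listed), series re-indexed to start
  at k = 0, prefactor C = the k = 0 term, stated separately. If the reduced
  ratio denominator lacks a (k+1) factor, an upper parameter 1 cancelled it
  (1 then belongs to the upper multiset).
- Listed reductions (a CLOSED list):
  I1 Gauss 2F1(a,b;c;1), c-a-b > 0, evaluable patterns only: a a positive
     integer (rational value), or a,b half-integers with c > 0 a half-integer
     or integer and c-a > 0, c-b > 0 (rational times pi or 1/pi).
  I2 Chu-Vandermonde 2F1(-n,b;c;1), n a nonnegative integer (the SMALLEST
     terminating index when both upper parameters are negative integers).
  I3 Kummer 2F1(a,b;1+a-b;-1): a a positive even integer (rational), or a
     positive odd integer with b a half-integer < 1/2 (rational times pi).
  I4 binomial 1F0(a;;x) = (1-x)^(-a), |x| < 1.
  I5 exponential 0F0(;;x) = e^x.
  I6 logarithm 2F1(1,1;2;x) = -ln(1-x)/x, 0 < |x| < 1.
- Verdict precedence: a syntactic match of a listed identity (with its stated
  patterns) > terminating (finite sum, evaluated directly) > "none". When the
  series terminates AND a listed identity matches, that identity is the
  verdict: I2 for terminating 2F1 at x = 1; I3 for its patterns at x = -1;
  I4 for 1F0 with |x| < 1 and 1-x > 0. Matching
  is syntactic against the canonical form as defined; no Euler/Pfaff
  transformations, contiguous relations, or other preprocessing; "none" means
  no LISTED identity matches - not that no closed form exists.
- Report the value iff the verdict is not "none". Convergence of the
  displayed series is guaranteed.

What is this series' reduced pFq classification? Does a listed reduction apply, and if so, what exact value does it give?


Canonical form: C = 1/4 times 1F2 with upper {-4}, lower {-4/5, 2/3}, x = 9/2. Verdict: terminating - no listed pattern fits, but -4 in the upper list cuts the series at k = 4; direct evaluation. Sum: -24117127/991232.

Key observation: from the first term 1/4: roots of the ratio polynomials (prefactor 1/4) are the negated parameters.
Step ratio: r(k) = (9/2) * (k-4) / [(k-4/5) (k+2/3) (k+1)] - rational; roots negated = parameters, x = (9/2), C = 1/4.


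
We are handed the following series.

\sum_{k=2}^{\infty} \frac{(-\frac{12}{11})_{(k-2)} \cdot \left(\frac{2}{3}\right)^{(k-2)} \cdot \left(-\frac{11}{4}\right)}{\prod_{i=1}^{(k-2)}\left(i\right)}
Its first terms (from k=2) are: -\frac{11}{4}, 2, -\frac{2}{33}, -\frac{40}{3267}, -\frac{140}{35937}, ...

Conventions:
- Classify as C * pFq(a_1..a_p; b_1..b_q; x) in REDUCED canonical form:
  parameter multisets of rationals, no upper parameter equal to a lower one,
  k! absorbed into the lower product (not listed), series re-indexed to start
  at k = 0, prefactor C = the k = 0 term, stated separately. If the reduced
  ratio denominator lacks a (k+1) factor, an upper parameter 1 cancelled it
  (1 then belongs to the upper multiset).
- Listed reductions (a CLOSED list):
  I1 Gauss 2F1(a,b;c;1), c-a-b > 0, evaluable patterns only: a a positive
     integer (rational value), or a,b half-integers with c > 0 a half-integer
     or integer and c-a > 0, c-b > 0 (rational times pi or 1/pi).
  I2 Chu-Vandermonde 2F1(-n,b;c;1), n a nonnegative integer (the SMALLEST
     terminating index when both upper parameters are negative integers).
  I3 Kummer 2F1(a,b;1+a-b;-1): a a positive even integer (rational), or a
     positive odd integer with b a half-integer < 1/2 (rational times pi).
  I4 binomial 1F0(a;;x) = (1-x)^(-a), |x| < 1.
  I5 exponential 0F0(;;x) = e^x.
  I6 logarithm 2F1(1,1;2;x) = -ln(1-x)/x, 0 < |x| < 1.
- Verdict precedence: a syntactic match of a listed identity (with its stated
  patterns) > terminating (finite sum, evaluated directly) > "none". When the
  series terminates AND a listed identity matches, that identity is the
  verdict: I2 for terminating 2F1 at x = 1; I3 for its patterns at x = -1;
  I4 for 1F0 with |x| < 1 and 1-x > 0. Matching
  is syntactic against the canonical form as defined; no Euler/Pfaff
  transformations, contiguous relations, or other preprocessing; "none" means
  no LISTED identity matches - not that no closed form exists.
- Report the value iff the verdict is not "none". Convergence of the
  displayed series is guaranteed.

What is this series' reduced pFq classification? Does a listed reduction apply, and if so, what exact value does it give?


Key observation: x = \frac{2}{3} and the product of the first k integers (prefactor -11/4) is k!.
Adjacent-term ratio: r(k) = \frac{2}{3} * (k-\frac{12}{11}) / [(k+1)] - poly over poly, x = \frac{2}{3} from leading terms; C = -\frac{11}{4} at k = 0.

This is -\frac{11}{4} * 1F0(-\frac{12}{11}; -; \frac{2}{3}) in reduced canonical form. Verdict at x = \frac{2}{3}: the I4 binomial reduction matches (the 1F0 binomial series: exponent 12/11, x = \frac{2}{3}). Sum: \left(-\frac{11}{4}\right) \cdot \left(\frac{1}{3}\right)^{\frac{12}{11}}.


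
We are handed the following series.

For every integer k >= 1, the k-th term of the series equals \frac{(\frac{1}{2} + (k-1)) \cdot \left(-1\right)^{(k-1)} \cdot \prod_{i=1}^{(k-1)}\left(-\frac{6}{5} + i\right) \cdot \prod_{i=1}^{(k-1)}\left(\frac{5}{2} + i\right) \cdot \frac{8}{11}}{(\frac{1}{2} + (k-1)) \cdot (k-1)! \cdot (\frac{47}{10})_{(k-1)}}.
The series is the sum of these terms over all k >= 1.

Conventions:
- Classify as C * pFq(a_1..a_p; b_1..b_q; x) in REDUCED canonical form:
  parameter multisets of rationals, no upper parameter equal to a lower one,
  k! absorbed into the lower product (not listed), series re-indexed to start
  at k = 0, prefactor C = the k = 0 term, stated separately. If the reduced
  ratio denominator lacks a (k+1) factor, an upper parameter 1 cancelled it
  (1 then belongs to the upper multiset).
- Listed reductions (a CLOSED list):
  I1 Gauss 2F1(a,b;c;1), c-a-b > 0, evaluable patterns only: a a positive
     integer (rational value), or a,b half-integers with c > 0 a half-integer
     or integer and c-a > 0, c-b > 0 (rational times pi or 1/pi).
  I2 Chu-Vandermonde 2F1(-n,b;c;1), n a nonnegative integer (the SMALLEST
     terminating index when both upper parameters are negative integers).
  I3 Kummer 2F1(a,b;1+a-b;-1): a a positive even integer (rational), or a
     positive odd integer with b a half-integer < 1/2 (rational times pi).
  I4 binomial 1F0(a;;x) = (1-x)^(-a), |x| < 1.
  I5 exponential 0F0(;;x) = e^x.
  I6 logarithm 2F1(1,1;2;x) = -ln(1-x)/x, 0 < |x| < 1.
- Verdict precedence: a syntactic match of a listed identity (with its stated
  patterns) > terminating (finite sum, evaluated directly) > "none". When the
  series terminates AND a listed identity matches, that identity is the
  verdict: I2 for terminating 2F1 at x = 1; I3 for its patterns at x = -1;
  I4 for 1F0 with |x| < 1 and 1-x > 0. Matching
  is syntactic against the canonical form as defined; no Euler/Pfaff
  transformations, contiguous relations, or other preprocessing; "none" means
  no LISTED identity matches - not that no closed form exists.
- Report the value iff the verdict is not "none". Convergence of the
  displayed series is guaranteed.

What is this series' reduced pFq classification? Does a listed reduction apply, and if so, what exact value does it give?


Canonical form: C = \frac{8}{11} times 2F1 with upper {-\frac{1}{5}, \frac{7}{2}}, lower {\frac{47}{10}}, x = -1. Verdict: none (x = -1): each listed identity misses the multisets {-\frac{1}{5}, \frac{7}{2}} ; {\frac{47}{10}}.

Structural cue: with t_0 = \frac{8}{11}, the running product (C = 8/11) telescopes to a rising factorial.
Step ratio: r(k) = -1 * (k-\frac{1}{5}) (k+\frac{7}{2}) / [(k+\frac{47}{10}) (k+1)] - poly over poly, x = -1 from leading terms; C = \frac{8}{11} at k = 0.


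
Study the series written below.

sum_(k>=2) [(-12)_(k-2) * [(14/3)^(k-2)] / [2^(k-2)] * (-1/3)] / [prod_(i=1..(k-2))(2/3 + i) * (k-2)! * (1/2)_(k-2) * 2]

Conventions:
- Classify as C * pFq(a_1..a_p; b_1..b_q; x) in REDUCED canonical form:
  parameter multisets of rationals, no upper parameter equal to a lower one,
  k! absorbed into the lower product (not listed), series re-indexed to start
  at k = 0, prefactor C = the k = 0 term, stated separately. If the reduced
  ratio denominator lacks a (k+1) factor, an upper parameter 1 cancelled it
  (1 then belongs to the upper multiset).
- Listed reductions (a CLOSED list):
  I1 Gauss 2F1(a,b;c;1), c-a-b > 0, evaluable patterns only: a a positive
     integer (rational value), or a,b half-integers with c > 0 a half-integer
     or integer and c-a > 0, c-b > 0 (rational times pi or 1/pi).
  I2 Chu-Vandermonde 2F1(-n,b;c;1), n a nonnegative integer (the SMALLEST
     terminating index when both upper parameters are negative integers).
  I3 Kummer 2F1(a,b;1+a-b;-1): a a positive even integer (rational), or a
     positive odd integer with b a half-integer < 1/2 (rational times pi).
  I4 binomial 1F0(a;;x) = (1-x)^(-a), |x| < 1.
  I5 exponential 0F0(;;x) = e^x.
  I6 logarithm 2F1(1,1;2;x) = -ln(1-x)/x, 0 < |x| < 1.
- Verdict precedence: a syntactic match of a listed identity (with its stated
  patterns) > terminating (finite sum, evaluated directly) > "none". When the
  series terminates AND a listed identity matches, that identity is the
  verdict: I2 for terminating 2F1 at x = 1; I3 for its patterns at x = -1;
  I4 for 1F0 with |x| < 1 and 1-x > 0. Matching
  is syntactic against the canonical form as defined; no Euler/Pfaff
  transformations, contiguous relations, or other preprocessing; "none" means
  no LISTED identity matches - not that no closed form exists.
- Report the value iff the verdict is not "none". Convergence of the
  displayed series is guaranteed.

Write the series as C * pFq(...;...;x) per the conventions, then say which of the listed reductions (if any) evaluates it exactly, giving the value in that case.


The tell: with t_0 = -1/6, the lower running product (C = -1/6, x = 7/3) is a rising factorial.
Ratio: r(k) = (7/3) * (k-12) / [(k+1/2) (k+5/3) (k+1)] ; factor over Q: parameters, x = (7/3), and C = -1/6.

Classification (C = -1/6): 1F2 with upper {-12}, lower {1/2, 5/3}, argument x = 7/3. Verdict: terminating - upper parameter -12 makes this a finite sum (last index 12), evaluated exactly. Sum: -227062352458581488087/149120837865716681250.


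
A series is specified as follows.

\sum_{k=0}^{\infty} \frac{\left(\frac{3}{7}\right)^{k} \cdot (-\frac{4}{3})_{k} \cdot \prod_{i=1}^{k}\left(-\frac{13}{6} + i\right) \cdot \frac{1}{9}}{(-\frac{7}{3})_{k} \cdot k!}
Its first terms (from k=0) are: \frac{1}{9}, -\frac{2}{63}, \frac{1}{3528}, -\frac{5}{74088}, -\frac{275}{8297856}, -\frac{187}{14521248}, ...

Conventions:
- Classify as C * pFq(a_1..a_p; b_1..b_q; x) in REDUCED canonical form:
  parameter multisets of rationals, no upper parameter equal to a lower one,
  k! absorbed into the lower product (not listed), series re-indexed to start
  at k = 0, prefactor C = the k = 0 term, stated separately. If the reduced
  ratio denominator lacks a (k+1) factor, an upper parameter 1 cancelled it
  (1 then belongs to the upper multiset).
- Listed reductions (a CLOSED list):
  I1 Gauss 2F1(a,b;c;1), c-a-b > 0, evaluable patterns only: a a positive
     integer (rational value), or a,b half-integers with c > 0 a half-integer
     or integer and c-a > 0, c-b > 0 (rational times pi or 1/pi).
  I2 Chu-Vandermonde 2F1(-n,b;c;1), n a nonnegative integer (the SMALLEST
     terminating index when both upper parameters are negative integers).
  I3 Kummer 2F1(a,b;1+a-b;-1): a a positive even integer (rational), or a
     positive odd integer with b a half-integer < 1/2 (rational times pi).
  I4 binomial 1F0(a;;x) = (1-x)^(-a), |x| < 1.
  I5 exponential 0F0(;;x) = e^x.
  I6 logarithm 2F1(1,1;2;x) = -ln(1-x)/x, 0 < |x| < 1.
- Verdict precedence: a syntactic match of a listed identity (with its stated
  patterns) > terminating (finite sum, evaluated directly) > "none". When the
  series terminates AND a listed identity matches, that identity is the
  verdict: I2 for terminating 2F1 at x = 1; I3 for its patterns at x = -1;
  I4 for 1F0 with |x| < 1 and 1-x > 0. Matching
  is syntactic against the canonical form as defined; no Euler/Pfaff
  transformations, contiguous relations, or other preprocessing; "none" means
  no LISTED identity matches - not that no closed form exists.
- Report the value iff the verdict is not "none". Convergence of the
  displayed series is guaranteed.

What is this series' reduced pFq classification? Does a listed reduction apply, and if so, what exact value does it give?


First insight: with t_0 = \frac{1}{9}, the running product (prefactor 1/9) telescopes to a rising factorial.
Term ratio: r(k) = \frac{3}{7} * (k-\frac{4}{3}) (k-\frac{7}{6}) / [(k-\frac{7}{3}) (k+1)] - poly over poly, x = \frac{3}{7} from leading terms; C = \frac{1}{9} at k = 0.

Classification (C = \frac{1}{9}): 2F1 with upper {-\frac{4}{3}, -\frac{7}{6}}, lower {-\frac{7}{3}}, argument x = \frac{3}{7}. Verdict: none. No listed pattern accepts 2F1(-\frac{4}{3}, -\frac{7}{6}; -\frac{7}{3}; \frac{3}{7}).


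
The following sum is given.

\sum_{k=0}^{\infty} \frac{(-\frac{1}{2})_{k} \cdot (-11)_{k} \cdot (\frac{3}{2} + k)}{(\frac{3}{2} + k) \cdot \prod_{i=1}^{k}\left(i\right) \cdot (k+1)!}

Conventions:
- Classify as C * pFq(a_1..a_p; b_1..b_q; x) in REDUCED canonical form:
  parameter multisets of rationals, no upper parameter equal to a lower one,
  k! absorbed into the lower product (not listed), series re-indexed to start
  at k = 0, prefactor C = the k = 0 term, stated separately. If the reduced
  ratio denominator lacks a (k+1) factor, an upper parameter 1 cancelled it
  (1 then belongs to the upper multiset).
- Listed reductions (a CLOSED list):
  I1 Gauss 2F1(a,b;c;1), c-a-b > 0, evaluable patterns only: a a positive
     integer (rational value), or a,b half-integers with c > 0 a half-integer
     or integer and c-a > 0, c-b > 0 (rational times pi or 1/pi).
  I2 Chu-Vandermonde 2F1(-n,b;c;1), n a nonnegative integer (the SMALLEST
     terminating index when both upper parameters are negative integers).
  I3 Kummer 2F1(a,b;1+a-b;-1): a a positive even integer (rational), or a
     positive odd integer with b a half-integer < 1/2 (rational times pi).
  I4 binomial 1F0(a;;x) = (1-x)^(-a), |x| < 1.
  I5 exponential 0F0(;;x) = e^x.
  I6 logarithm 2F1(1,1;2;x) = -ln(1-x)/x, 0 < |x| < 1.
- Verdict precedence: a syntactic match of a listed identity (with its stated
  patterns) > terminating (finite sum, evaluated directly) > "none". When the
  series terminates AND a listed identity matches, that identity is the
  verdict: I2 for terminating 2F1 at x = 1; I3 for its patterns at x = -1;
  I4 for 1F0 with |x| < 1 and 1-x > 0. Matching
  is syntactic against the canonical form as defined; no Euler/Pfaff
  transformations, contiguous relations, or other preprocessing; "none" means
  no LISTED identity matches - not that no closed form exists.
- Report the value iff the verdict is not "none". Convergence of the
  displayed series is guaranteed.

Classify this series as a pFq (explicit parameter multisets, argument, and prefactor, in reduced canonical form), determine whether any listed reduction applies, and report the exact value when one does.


Canonical form: C = 1 times 2F1 with upper {-11, -\frac{1}{2}}, lower {2}, x = 1. Verdict: the Chu-Vandermonde identity I2 applies (terminating 2F1 at x = 1 with n = 11, b = -1/2, c = 2). Sum: \frac{16900975}{6291456}.

The tell: x = 1 and the denominator's factorial ratio (C = 1, x = 1) is a lower Pochhammer.
Step ratio: r(k) = 1 * (k-11) (k-\frac{1}{2}) / [(k+2) (k+1)] - poly over poly, x = 1 from leading terms; C = 1 at k = 0.


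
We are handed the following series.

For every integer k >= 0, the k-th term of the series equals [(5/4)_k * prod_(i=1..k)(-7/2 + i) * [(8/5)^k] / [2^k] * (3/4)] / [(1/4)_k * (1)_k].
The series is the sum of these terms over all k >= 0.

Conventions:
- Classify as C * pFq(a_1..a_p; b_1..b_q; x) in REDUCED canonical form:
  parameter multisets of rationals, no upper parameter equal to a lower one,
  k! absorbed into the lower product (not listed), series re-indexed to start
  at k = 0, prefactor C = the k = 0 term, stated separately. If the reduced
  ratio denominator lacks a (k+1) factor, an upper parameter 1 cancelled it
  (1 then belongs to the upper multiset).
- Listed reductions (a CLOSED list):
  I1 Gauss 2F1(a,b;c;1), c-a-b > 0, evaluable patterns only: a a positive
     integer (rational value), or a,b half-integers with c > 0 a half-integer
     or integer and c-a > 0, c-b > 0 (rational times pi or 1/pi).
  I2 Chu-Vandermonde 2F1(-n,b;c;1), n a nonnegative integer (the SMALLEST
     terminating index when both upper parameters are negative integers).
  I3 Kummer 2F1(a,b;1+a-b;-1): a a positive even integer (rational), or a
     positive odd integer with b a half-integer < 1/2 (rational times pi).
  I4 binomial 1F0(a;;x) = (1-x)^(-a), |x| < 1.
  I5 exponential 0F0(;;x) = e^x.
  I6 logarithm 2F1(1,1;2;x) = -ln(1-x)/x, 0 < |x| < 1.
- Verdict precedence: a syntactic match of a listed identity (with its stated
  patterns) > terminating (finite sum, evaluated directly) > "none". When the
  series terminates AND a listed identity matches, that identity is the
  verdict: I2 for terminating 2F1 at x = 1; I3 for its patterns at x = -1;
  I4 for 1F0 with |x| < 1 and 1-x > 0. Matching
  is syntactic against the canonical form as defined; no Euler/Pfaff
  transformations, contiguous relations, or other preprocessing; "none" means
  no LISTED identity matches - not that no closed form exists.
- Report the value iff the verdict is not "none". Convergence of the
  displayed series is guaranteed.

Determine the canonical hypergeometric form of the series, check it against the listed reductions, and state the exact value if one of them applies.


Canonical form: C = 3/4 times 2F1 with upper {-5/2, 5/4}, lower {1/4}, x = 4/5. Verdict: none here - no I1-I6 shape fits x = 4/5 with lower {1/4}.

First insight: from the first term 3/4: (1)_k (C = 3/4, x = 4/5) is k! itself.
Consecutive-term ratio: r(k) = (4/5) * (k-5/2) (k+5/4) / [(k+1/4) (k+1)] - poly over poly, x = (4/5) from leading terms; C = 3/4 at k = 0.
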